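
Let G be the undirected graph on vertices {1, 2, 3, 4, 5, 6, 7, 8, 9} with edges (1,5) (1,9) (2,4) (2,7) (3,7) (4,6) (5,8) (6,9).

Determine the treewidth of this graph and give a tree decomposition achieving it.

Treewidth 1.
One optimal decomposition is:
Bags: B1 = {5, 8}  B2 = {1, 5}  B3 = {1, 9}  B4 = {6, 9}  B5 = {4, 6}  B6 = {2, 4}  B7 = {2, 7}  B8 = {3, 7}
Tree: B1–B2, B2–B3, B3–B4, B4–B5, B5–B6, B6–B7, B7–B8

The largest bag has 2 vertices, giving width 1; this decomposition certifies tw(G) ≤ 1. Since G has at least one edge (e.g. 8–5), it is not an edgeless graph, so tw(G) ≥ 1. Hence tw(G) = 1 exactly.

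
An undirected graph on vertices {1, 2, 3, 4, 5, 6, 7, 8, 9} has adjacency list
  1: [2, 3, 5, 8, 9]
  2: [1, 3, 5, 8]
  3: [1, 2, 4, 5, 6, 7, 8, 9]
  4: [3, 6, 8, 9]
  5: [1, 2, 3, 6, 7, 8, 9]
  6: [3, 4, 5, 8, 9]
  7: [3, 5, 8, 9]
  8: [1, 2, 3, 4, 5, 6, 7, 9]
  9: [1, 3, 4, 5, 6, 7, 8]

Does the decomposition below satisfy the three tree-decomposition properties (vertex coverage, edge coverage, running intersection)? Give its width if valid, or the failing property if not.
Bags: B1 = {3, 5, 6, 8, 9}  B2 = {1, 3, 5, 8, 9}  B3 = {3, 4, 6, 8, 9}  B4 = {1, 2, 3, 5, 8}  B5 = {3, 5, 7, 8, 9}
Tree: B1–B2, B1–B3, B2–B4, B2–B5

Every vertex of G appears in some bag (union = {1, 2, 3, 4, 5, 6, 7, 8, 9}); every edge is covered by a bag; and for each vertex v the set of bags containing v is connected in the bag tree. The decomposition is therefore valid. The largest bag has 5 vertices, so the width is 4.

Yes; width 4.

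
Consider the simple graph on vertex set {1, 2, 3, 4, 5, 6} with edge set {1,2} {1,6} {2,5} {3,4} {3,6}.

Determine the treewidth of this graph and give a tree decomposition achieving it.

Each bag holds 2 vertices, so the decomposition has width 1, which upper-bounds the treewidth. Since G has at least one edge (e.g. 5–2), it is not an edgeless graph, so tw(G) ≥ 1. Therefore the treewidth is 1.

Treewidth 1.
Bags: B1 = {2, 5}  B2 = {1, 2}  B3 = {1, 6}  B4 = {3, 6}  B5 = {3, 4}
Tree: B1–B2, B2–B3, B3–B4, B4–B5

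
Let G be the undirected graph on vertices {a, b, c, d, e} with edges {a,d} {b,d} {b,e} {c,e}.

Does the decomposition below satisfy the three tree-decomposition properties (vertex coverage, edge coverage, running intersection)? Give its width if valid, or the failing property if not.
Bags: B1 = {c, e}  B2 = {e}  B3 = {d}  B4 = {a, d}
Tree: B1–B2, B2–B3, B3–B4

A tree decomposition must satisfy three properties: every vertex lies in some bag; for every edge, both endpoints lie together in some bag; and for every vertex, the bags containing it form a connected subtree. Here vertex b appears in no bag, so the decomposition is invalid.

No — vertex b appears in no bag.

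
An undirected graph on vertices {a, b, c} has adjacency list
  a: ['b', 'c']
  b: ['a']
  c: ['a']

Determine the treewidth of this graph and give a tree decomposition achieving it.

The largest bag has 2 vertices, giving width 1; this decomposition certifies tw(G) ≤ 1. Any graph with an edge has treewidth ≥ 1, and G has the edge a–c. Combining the bounds, tw(G) = 1.

Treewidth 1.
One optimal decomposition is:
Bags: B1 = {a, c}  B2 = {a, b}
Tree: B1–B2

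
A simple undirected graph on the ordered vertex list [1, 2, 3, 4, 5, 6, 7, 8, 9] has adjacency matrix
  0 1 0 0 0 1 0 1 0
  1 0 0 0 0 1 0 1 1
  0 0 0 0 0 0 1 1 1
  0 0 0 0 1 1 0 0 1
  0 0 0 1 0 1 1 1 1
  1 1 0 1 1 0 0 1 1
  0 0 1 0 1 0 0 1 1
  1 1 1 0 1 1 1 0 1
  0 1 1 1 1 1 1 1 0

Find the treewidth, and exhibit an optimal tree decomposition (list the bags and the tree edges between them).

Treewidth 3.
One optimal decomposition is:
Bags: B1 = {5, 7, 8, 9}  B2 = {5, 6, 8, 9}  B3 = {3, 7, 8, 9}  B4 = {4, 5, 6, 9}  B5 = {2, 6, 8, 9}  B6 = {1, 2, 6, 8}
Tree: B1–B2, B1–B3, B2–B4, B2–B5, B5–B6

Every bag has size at most 4, so the width is 4 − 1 = 3 and tw(G) ≤ 3. On the other hand G contains the 4-clique {1, 2, 6, 8}. A clique must lie in a single bag of any decomposition, so no decomposition can have width below 3. Combining the bounds, tw(G) = 3.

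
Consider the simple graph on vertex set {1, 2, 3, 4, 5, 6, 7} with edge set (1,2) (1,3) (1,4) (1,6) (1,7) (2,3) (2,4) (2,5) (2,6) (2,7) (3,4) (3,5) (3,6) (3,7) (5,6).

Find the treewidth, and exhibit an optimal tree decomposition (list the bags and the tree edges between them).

Treewidth 3.
Bags: B1 = {1, 2, 3, 7}  B2 = {1, 2, 3, 6}  B3 = {2, 3, 5, 6}  B4 = {1, 2, 3, 4}
Tree: B1–B2, B2–B3, B2–B4

Every bag has size at most 4, so the width is 4 − 1 = 3 and tw(G) ≤ 3. Conversely, {1, 2, 3, 4} is a clique of size 4, and the vertices of any clique must share a bag in every tree decomposition; so some bag has ≥ 4 vertices and tw(G) ≥ 3. The upper and lower bounds meet at 3, so that is the treewidth.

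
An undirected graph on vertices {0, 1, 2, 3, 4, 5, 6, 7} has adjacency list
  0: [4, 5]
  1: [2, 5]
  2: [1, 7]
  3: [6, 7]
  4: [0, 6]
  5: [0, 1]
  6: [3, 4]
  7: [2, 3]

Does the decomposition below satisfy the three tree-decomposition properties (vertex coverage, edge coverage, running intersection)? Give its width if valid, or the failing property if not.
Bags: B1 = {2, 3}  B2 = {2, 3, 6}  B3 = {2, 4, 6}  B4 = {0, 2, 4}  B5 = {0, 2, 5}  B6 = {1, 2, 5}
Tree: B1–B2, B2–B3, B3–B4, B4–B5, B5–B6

A tree decomposition must satisfy three properties: every vertex lies in some bag; for every edge, both endpoints lie together in some bag; and for every vertex, the bags containing it form a connected subtree. Here vertex 7 appears in no bag, so the decomposition is invalid.

No — vertex 7 appears in no bag.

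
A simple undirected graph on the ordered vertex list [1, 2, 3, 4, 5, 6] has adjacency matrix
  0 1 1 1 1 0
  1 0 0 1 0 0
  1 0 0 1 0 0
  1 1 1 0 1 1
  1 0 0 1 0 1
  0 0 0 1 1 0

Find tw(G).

A width-2 tree decomposition is:
Bags: B1 = {1, 4, 5}  B2 = {1, 3, 4}  B3 = {1, 2, 4}  B4 = {4, 5, 6}
Tree: B1–B2, B2–B3, B1–B4
Each bag holds 3 vertices, so the decomposition has width 2, which upper-bounds the treewidth. On the other hand G contains the 3-clique {1, 2, 4}. A clique must lie in a single bag of any decomposition, so no decomposition can have width below 2. Combining the bounds, tw(G) = 2.

2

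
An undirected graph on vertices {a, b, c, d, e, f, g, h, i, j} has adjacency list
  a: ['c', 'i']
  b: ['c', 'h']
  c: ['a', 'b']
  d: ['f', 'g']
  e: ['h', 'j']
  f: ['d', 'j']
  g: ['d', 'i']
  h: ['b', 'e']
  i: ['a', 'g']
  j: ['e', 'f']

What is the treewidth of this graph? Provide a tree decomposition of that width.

The largest bag has 3 vertices, giving width 2; this decomposition certifies tw(G) ≤ 2. For the lower bound, G contains the cycle j–f–d–g–i–a–c–b–h–e–j, so G is not a forest; only forests have treewidth ≤ 1, hence tw(G) ≥ 2. Combining the bounds, tw(G) = 2.

Treewidth 2.
One such decomposition:
Bags: B1 = {d, f, j}  B2 = {d, g, j}  B3 = {g, i, j}  B4 = {a, i, j}  B5 = {a, c, j}  B6 = {b, c, j}  B7 = {b, h, j}  B8 = {e, h, j}
Tree: B1–B2, B2–B3, B3–B4, B4–B5, B5–B6, B6–B7, B7–B8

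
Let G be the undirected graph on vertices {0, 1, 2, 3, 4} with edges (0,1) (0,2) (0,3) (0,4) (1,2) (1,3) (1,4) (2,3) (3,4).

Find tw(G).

3

A width-3 tree decomposition is:
Bags: B1 = {0, 1, 3, 4}  B2 = {0, 1, 2, 3}
Tree: B1–B2
Every bag has size at most 4, so the width is 4 − 1 = 3 and tw(G) ≤ 3. Conversely, {0, 1, 2, 3} is a clique of size 4, and the vertices of any clique must share a bag in every tree decomposition; so some bag has ≥ 4 vertices and tw(G) ≥ 3. Hence tw(G) = 3 exactly.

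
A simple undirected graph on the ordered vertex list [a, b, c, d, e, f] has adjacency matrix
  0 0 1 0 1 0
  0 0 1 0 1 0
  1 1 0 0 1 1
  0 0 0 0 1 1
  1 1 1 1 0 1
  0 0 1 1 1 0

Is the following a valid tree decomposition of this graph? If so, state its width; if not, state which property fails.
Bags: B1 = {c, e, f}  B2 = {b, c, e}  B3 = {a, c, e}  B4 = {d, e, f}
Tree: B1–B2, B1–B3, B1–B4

Vertex coverage: the bags together contain {a, b, c, d, e, f}, the full vertex set. Edge coverage: each edge of G has both endpoints in at least one bag. Running intersection: for every vertex, the bags containing it form a connected subtree. All three properties hold, so this is a valid tree decomposition of width max|bag| − 1 = 2, and hence tw(G) ≤ 2.

Yes; width 2.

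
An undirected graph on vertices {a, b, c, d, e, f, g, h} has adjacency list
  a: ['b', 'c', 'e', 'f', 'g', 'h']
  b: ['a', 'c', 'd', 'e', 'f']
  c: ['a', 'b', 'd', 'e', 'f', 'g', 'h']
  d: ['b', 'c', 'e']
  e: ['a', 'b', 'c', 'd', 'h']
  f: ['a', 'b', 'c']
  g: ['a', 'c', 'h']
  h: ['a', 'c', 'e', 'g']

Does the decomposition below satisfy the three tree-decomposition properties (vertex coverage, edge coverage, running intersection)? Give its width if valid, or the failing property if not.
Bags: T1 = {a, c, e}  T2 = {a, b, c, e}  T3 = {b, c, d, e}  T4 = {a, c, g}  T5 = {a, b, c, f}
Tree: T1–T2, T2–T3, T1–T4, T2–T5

No — vertex h appears in no bag.

A tree decomposition must satisfy three properties: every vertex lies in some bag; for every edge, both endpoints lie together in some bag; and for every vertex, the bags containing it form a connected subtree. Here vertex h appears in no bag, so the decomposition is invalid.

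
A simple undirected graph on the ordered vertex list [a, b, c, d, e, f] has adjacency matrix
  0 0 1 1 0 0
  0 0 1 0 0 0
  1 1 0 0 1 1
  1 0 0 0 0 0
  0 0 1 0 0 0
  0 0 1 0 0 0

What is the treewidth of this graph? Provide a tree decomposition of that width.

Each bag holds 2 vertices, so the decomposition has width 1, which upper-bounds the treewidth. G has an edge, so its treewidth is at least 1. Therefore the treewidth is 1.

Treewidth 1.
One such decomposition:
Bags: B1 = {c, f}  B2 = {a, c}  B3 = {c, e}  B4 = {a, d}  B5 = {b, c}
Tree: B1–B2, B1–B3, B2–B4, B2–B5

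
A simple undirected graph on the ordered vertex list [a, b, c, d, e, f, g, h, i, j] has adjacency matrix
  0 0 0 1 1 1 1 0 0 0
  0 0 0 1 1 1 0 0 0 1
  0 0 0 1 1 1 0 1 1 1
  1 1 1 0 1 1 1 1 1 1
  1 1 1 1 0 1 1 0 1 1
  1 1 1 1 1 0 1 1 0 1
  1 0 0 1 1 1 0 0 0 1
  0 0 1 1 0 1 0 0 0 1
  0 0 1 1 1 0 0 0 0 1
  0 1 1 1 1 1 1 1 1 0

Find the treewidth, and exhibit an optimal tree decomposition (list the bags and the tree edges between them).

Treewidth 4.
One such decomposition:
Bags: B1 = {b, d, e, f, j}  B2 = {c, d, e, f, j}  B3 = {d, e, f, g, j}  B4 = {a, d, e, f, g}  B5 = {c, d, f, h, j}  B6 = {c, d, e, i, j}
Tree: B1–B2, B2–B3, B3–B4, B2–B5, B2–B6

The largest bag has 5 vertices, giving width 4; this decomposition certifies tw(G) ≤ 4. For the lower bound, the 5 vertices {d, e, f, g, j} are pairwise adjacent, and any tree decomposition puts a clique entirely inside one bag — forcing width ≥ 4. Combining the bounds, tw(G) = 4.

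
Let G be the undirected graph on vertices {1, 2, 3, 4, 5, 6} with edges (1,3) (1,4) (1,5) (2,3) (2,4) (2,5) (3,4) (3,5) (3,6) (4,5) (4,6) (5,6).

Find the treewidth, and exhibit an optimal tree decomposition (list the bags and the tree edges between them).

Treewidth 3.
One such decomposition:
Bags: B1 = {1, 3, 4, 5}  B2 = {2, 3, 4, 5}  B3 = {3, 4, 5, 6}
Tree: B1–B2, B2–B3

Each bag holds 4 vertices, so the decomposition has width 3, which upper-bounds the treewidth. For the lower bound, the 4 vertices {1, 3, 4, 5} are pairwise adjacent, and any tree decomposition puts a clique entirely inside one bag — forcing width ≥ 3. Therefore the treewidth is 3.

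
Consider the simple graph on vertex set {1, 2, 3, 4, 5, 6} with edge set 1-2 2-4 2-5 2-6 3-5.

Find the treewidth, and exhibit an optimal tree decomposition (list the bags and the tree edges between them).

Treewidth 1.
One optimal decomposition is:
Bags: B1 = {3, 5}  B2 = {2, 5}  B3 = {1, 2}  B4 = {2, 6}  B5 = {2, 4}
Tree: B1–B2, B2–B3, B3–B4, B4–B5

Each bag holds 2 vertices, so the decomposition has width 1, which upper-bounds the treewidth. G has an edge, so its treewidth is at least 1. Combining the bounds, tw(G) = 1.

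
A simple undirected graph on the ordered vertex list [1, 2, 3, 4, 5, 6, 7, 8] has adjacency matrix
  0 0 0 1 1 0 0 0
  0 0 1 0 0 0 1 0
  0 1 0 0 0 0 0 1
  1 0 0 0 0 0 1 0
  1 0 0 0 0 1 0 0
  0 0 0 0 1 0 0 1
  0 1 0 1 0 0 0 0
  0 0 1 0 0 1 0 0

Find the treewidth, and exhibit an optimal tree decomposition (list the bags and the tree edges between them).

Treewidth 2.
Bags: B1 = {2, 3, 7}  B2 = {3, 4, 7}  B3 = {1, 3, 4}  B4 = {1, 3, 5}  B5 = {3, 5, 6}  B6 = {3, 6, 8}
Tree: B1–B2, B2–B3, B3–B4, B4–B5, B5–B6

Each bag holds 3 vertices, so the decomposition has width 2, which upper-bounds the treewidth. For the lower bound, G contains the cycle 3–2–7–4–1–5–6–8–3, so G is not a forest; only forests have treewidth ≤ 1, hence tw(G) ≥ 2. Hence tw(G) = 2 exactly.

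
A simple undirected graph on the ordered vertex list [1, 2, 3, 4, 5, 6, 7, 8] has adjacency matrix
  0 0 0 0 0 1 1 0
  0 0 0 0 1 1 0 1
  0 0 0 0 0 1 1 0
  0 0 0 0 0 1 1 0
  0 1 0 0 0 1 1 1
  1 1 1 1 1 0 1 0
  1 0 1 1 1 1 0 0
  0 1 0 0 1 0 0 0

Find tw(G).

2

A width-2 tree decomposition is:
Bags: B1 = {5, 6, 7}  B2 = {3, 6, 7}  B3 = {4, 6, 7}  B4 = {2, 5, 6}  B5 = {2, 5, 8}  B6 = {1, 6, 7}
Tree: B1–B2, B2–B3, B1–B4, B4–B5, B2–B6
Each bag holds 3 vertices, so the decomposition has width 2, which upper-bounds the treewidth. On the other hand G contains the 3-clique {2, 5, 8}. A clique must lie in a single bag of any decomposition, so no decomposition can have width below 2. Hence tw(G) = 2 exactly.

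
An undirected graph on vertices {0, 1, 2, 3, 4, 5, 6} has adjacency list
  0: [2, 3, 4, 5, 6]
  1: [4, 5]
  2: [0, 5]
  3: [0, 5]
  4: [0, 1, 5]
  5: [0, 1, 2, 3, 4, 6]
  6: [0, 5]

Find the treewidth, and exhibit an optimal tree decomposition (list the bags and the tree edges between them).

Treewidth 2.
One optimal decomposition is:
Bags: B1 = {0, 2, 5}  B2 = {0, 4, 5}  B3 = {1, 4, 5}  B4 = {0, 5, 6}  B5 = {0, 3, 5}
Tree: B1–B2, B2–B3, B1–B4, B2–B5

The largest bag has 3 vertices, giving width 2; this decomposition certifies tw(G) ≤ 2. On the other hand G contains the 3-clique {0, 2, 5}. A clique must lie in a single bag of any decomposition, so no decomposition can have width below 2. Combining the bounds, tw(G) = 2.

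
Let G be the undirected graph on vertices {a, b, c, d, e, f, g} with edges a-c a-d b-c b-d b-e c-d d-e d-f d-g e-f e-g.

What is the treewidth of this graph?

A width-2 tree decomposition is:
Bags: B1 = {b, d, e}  B2 = {d, e, g}  B3 = {b, c, d}  B4 = {a, c, d}  B5 = {d, e, f}
Tree: B1–B2, B1–B3, B3–B4, B1–B5
Every bag has size at most 3, so the width is 3 − 1 = 2 and tw(G) ≤ 2. On the other hand G contains the 3-clique {d, e, g}. A clique must lie in a single bag of any decomposition, so no decomposition can have width below 2. Hence tw(G) = 2 exactly.

2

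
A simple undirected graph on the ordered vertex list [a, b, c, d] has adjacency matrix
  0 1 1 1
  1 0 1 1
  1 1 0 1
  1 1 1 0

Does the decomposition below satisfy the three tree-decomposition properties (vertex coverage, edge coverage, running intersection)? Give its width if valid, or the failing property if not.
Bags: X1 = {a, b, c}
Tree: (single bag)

No — vertex d appears in no bag.

A tree decomposition must satisfy three properties: every vertex lies in some bag; for every edge, both endpoints lie together in some bag; and for every vertex, the bags containing it form a connected subtree. Here vertex d appears in no bag, so the decomposition is invalid.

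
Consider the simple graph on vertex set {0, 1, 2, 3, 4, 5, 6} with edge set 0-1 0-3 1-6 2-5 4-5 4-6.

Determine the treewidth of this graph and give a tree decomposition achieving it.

The largest bag has 2 vertices, giving width 1; this decomposition certifies tw(G) ≤ 1. G has an edge, so its treewidth is at least 1. Hence tw(G) = 1 exactly.

Treewidth 1.
Bags: B1 = {0, 3}  B2 = {0, 1}  B3 = {1, 6}  B4 = {4, 6}  B5 = {4, 5}  B6 = {2, 5}
Tree: B1–B2, B2–B3, B3–B4, B4–B5, B5–B6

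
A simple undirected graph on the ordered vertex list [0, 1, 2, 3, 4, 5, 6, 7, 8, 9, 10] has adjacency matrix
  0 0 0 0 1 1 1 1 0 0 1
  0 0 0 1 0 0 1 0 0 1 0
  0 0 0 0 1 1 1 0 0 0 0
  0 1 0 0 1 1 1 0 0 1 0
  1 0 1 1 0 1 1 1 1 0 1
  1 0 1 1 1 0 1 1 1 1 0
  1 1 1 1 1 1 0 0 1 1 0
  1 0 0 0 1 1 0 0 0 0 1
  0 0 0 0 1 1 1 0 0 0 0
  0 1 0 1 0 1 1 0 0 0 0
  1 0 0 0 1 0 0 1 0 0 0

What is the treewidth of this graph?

3

A width-3 tree decomposition is:
Bags: B1 = {3, 4, 5, 6}  B2 = {4, 5, 6, 8}  B3 = {0, 4, 5, 6}  B4 = {0, 4, 5, 7}  B5 = {0, 4, 7, 10}  B6 = {3, 5, 6, 9}  B7 = {2, 4, 5, 6}  B8 = {1, 3, 6, 9}
Tree: B1–B2, B2–B3, B3–B4, B4–B5, B1–B6, B3–B7, B6–B8
Every bag has size at most 4, so the width is 4 − 1 = 3 and tw(G) ≤ 3. For the lower bound, the 4 vertices {1, 3, 6, 9} are pairwise adjacent, and any tree decomposition puts a clique entirely inside one bag — forcing width ≥ 3. Therefore the treewidth is 3.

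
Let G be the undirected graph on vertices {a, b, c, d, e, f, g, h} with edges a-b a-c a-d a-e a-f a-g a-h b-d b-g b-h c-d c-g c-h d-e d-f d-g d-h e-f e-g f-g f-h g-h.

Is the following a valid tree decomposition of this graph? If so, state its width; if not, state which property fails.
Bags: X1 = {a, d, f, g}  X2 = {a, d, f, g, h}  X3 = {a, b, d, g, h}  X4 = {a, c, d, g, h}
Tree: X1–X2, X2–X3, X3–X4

No — vertex e appears in no bag.

A tree decomposition must satisfy three properties: every vertex lies in some bag; for every edge, both endpoints lie together in some bag; and for every vertex, the bags containing it form a connected subtree. Here vertex e appears in no bag, so the decomposition is invalid.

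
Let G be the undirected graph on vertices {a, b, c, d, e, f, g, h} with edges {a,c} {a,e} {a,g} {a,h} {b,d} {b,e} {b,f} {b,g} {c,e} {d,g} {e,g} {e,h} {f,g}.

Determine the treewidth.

2

A width-2 tree decomposition is:
Bags: B1 = {b, e, g}  B2 = {a, e, g}  B3 = {a, c, e}  B4 = {b, d, g}  B5 = {a, e, h}  B6 = {b, f, g}
Tree: B1–B2, B2–B3, B1–B4, B3–B5, B4–B6
Each bag holds 3 vertices, so the decomposition has width 2, which upper-bounds the treewidth. Conversely, {a, e, g} is a clique of size 3, and the vertices of any clique must share a bag in every tree decomposition; so some bag has ≥ 3 vertices and tw(G) ≥ 2. Hence tw(G) = 2 exactly.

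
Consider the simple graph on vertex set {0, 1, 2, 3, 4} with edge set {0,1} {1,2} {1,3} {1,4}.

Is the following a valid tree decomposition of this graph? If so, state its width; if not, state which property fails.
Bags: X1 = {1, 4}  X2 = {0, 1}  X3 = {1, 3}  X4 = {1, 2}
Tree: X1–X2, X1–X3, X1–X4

Checking the three conditions: (i) the bags cover all of {0, 1, 2, 3, 4}; (ii) for each edge, some bag contains both endpoints; (iii) the bags containing any fixed vertex form a subtree. All hold, so the decomposition is valid with width 2 − 1 = 1.

Yes; width 1.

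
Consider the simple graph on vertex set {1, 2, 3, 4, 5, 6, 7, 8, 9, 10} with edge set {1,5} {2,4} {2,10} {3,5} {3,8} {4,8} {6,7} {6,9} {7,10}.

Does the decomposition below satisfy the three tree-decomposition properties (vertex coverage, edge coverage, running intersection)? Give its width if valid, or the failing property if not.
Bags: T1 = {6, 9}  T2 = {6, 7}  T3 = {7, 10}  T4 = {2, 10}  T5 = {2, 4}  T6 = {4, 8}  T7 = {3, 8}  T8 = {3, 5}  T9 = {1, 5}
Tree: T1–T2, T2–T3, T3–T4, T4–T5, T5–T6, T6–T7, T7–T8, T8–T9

Yes; width 1.

Vertex coverage: the bags together contain {1, 2, 3, 4, 5, 6, 7, 8, 9, 10}, the full vertex set. Edge coverage: each edge of G has both endpoints in at least one bag. Running intersection: for every vertex, the bags containing it form a connected subtree. All three properties hold, so this is a valid tree decomposition of width max|bag| − 1 = 1, and hence tw(G) ≤ 1.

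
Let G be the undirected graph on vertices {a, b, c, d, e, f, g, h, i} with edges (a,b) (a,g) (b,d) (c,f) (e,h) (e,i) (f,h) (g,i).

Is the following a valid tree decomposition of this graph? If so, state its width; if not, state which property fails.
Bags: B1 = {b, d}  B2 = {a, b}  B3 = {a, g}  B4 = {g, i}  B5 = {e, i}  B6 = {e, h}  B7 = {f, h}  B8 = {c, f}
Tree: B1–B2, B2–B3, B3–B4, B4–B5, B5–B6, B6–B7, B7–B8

Every vertex of G appears in some bag (union = {a, b, c, d, e, f, g, h, i}); every edge is covered by a bag; and for each vertex v the set of bags containing v is connected in the bag tree. The decomposition is therefore valid. The largest bag has 2 vertices, so the width is 1.

Yes; width 1.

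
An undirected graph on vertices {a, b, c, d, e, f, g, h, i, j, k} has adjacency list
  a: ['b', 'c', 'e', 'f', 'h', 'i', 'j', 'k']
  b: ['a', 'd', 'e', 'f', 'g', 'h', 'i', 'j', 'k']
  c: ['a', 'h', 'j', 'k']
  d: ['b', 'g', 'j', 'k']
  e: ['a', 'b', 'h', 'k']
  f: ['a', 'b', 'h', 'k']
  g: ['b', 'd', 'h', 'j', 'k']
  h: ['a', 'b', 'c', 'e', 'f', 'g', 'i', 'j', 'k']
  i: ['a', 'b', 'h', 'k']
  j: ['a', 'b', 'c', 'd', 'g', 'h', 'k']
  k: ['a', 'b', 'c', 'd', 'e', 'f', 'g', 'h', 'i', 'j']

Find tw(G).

A width-4 tree decomposition is:
Bags: B1 = {a, b, h, j, k}  B2 = {b, g, h, j, k}  B3 = {a, b, h, i, k}  B4 = {a, b, f, h, k}  B5 = {a, b, e, h, k}  B6 = {b, d, g, j, k}  B7 = {a, c, h, j, k}
Tree: B1–B2, B1–B3, B3–B4, B4–B5, B2–B6, B1–B7
Each bag holds 5 vertices, so the decomposition has width 4, which upper-bounds the treewidth. For the lower bound, the 5 vertices {b, d, g, j, k} are pairwise adjacent, and any tree decomposition puts a clique entirely inside one bag — forcing width ≥ 4. Combining the bounds, tw(G) = 4.

4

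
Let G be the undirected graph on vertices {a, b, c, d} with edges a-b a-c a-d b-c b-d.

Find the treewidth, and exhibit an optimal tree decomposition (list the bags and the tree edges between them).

The largest bag has 3 vertices, giving width 2; this decomposition certifies tw(G) ≤ 2. For the lower bound, the 3 vertices {a, b, d} are pairwise adjacent, and any tree decomposition puts a clique entirely inside one bag — forcing width ≥ 2. The upper and lower bounds meet at 2, so that is the treewidth.

Treewidth 2.
Bags: B1 = {a, b, d}  B2 = {a, b, c}
Tree: B1–B2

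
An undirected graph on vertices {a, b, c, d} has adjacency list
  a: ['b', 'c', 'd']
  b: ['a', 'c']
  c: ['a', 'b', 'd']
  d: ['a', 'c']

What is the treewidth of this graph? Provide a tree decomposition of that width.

Treewidth 2.
One such decomposition:
Bags: B1 = {a, c, d}  B2 = {a, b, c}
Tree: B1–B2

Each bag holds 3 vertices, so the decomposition has width 2, which upper-bounds the treewidth. Conversely, {a, c, d} is a clique of size 3, and the vertices of any clique must share a bag in every tree decomposition; so some bag has ≥ 3 vertices and tw(G) ≥ 2. Therefore the treewidth is 2.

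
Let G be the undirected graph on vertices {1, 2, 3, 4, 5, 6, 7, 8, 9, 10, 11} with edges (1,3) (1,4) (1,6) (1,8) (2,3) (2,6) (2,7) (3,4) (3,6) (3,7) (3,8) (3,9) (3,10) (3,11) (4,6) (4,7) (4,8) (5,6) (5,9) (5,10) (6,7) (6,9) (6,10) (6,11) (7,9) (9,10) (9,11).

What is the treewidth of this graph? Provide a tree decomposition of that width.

Treewidth 3.
One optimal decomposition is:
Bags: B1 = {3, 6, 9, 10}  B2 = {3, 6, 7, 9}  B3 = {3, 6, 9, 11}  B4 = {3, 4, 6, 7}  B5 = {2, 3, 6, 7}  B6 = {5, 6, 9, 10}  B7 = {1, 3, 4, 6}  B8 = {1, 3, 4, 8}
Tree: B1–B2, B1–B3, B2–B4, B2–B5, B1–B6, B4–B7, B7–B8

Every bag has size at most 4, so the width is 4 − 1 = 3 and tw(G) ≤ 3. On the other hand G contains the 4-clique {1, 3, 4, 8}. A clique must lie in a single bag of any decomposition, so no decomposition can have width below 3. Hence tw(G) = 3 exactly.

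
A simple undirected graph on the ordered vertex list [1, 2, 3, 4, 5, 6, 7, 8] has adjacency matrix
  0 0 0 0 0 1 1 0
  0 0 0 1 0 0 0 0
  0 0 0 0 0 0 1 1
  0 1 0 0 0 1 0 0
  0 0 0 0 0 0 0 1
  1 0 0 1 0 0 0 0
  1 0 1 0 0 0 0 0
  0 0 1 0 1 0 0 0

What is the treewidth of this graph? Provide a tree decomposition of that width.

Treewidth 1.
Bags: B1 = {5, 8}  B2 = {3, 8}  B3 = {3, 7}  B4 = {1, 7}  B5 = {1, 6}  B6 = {4, 6}  B7 = {2, 4}
Tree: B1–B2, B2–B3, B3–B4, B4–B5, B5–B6, B6–B7

Each bag holds 2 vertices, so the decomposition has width 1, which upper-bounds the treewidth. G has an edge, so its treewidth is at least 1. Therefore the treewidth is 1.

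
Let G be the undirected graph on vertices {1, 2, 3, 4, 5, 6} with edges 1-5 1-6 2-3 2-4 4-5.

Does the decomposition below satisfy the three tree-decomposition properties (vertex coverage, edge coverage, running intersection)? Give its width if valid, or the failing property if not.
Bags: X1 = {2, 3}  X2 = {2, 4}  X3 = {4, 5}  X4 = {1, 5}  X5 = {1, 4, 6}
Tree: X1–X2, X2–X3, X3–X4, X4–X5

No — bags containing vertex 4 are not connected in the tree.

A tree decomposition must satisfy three properties: every vertex lies in some bag; for every edge, both endpoints lie together in some bag; and for every vertex, the bags containing it form a connected subtree. Here bags containing vertex 4 are not connected in the tree, so the decomposition is invalid.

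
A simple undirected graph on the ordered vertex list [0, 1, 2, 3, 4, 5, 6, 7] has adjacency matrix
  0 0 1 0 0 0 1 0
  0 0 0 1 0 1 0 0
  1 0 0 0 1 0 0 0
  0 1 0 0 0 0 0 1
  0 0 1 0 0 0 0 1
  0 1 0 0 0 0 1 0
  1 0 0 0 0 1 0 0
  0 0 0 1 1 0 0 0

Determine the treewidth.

A width-2 tree decomposition is:
Bags: B1 = {1, 3, 7}  B2 = {1, 4, 7}  B3 = {1, 2, 4}  B4 = {0, 1, 2}  B5 = {0, 1, 6}  B6 = {1, 5, 6}
Tree: B1–B2, B2–B3, B3–B4, B4–B5, B5–B6
Every bag has size at most 3, so the width is 3 − 1 = 2 and tw(G) ≤ 2. For the lower bound, G contains the cycle 1–3–7–4–2–0–6–5–1, so G is not a forest; only forests have treewidth ≤ 1, hence tw(G) ≥ 2. The upper and lower bounds meet at 2, so that is the treewidth.

2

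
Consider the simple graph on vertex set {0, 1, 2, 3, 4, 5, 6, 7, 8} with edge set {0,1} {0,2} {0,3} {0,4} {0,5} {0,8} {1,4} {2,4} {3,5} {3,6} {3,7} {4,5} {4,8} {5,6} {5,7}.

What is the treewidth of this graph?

A width-2 tree decomposition is:
Bags: B1 = {0, 4, 5}  B2 = {0, 1, 4}  B3 = {0, 3, 5}  B4 = {0, 2, 4}  B5 = {3, 5, 7}  B6 = {0, 4, 8}  B7 = {3, 5, 6}
Tree: B1–B2, B1–B3, B2–B4, B3–B5, B2–B6, B5–B7
Every bag has size at most 3, so the width is 3 − 1 = 2 and tw(G) ≤ 2. On the other hand G contains the 3-clique {0, 3, 5}. A clique must lie in a single bag of any decomposition, so no decomposition can have width below 2. Hence tw(G) = 2 exactly.

2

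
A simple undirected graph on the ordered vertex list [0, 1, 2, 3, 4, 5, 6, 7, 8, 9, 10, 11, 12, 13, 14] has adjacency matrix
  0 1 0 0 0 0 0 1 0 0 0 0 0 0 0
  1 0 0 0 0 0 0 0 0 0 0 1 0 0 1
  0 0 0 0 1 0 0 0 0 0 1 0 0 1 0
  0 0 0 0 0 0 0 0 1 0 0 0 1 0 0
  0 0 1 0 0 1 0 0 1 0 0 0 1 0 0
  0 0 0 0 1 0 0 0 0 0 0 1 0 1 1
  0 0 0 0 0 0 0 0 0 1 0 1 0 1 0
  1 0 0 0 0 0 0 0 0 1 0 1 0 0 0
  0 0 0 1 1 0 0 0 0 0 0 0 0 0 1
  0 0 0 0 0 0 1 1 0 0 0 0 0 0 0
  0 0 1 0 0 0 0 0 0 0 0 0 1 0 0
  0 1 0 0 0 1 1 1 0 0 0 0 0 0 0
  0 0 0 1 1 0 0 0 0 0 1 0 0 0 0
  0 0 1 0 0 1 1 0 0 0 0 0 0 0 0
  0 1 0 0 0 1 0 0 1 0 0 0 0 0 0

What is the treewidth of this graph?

A width-3 tree decomposition is:
Bags: B1 = {0, 6, 7, 9}  B2 = {0, 6, 7, 11}  B3 = {0, 1, 6, 11}  B4 = {1, 6, 11, 13}  B5 = {1, 5, 11, 13}  B6 = {1, 5, 13, 14}  B7 = {2, 5, 13, 14}  B8 = {2, 4, 5, 14}  B9 = {2, 4, 8, 14}  B10 = {2, 4, 8, 10}  B11 = {4, 8, 10, 12}  B12 = {3, 8, 10, 12}
Tree: B1–B2, B2–B3, B3–B4, B4–B5, B5–B6, B6–B7, B7–B8, B8–B9, B9–B10, B10–B11, B11–B12
Each bag holds 4 vertices, so the decomposition has width 3, which upper-bounds the treewidth. For the lower bound: the 4 vertex sets {0,7,9}, {6}, {11}, {1,5,13,14} are disjoint, each induces a connected subgraph, and every pair is joined by at least one edge of G. Contracting each set to a single vertex therefore yields K_{4} as a minor, and since treewidth is minor-monotone, tw(G) ≥ tw(K_{4}) = 3. Combining the bounds, tw(G) = 3.

3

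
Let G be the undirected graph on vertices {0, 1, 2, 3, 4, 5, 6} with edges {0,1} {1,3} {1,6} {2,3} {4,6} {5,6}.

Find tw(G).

1

A width-1 tree decomposition is:
Bags: B1 = {4, 6}  B2 = {5, 6}  B3 = {1, 6}  B4 = {1, 3}  B5 = {2, 3}  B6 = {0, 1}
Tree: B1–B2, B1–B3, B3–B4, B4–B5, B3–B6
Each bag holds 2 vertices, so the decomposition has width 1, which upper-bounds the treewidth. G has an edge, so its treewidth is at least 1. Therefore the treewidth is 1.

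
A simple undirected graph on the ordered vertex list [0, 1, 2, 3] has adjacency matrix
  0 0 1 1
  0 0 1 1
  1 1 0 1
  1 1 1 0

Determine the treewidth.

2

A width-2 tree decomposition is:
Bags: B1 = {1, 2, 3}  B2 = {0, 2, 3}
Tree: B1–B2
Every bag has size at most 3, so the width is 3 − 1 = 2 and tw(G) ≤ 2. For the lower bound, the 3 vertices {0, 2, 3} are pairwise adjacent, and any tree decomposition puts a clique entirely inside one bag — forcing width ≥ 2. Therefore the treewidth is 2.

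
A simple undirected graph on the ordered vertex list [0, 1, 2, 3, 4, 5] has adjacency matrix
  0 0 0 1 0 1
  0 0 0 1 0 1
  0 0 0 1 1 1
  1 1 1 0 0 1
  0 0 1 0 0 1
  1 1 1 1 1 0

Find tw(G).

2

A width-2 tree decomposition is:
Bags: B1 = {0, 3, 5}  B2 = {2, 3, 5}  B3 = {2, 4, 5}  B4 = {1, 3, 5}
Tree: B1–B2, B2–B3, B2–B4
The largest bag has 3 vertices, giving width 2; this decomposition certifies tw(G) ≤ 2. On the other hand G contains the 3-clique {0, 3, 5}. A clique must lie in a single bag of any decomposition, so no decomposition can have width below 2. Combining the bounds, tw(G) = 2.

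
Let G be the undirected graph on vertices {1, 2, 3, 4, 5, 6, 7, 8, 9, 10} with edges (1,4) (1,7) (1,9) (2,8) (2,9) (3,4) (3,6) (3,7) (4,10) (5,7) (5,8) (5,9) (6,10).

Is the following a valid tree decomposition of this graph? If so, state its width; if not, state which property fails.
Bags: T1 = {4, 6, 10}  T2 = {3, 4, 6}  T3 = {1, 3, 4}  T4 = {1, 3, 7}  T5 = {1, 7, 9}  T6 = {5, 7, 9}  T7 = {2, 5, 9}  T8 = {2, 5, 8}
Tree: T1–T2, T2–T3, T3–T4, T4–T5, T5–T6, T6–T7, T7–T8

Yes; width 2.

Checking the three conditions: (i) the bags cover all of {1, 2, 3, 4, 5, 6, 7, 8, 9, 10}; (ii) for each edge, some bag contains both endpoints; (iii) the bags containing any fixed vertex form a subtree. All hold, so the decomposition is valid with width 3 − 1 = 2.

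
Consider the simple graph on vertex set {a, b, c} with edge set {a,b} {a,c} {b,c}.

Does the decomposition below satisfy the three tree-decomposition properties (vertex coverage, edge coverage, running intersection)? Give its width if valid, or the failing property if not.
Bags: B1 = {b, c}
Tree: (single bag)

A tree decomposition must satisfy three properties: every vertex lies in some bag; for every edge, both endpoints lie together in some bag; and for every vertex, the bags containing it form a connected subtree. Here vertex a appears in no bag, so the decomposition is invalid.

No — vertex a appears in no bag.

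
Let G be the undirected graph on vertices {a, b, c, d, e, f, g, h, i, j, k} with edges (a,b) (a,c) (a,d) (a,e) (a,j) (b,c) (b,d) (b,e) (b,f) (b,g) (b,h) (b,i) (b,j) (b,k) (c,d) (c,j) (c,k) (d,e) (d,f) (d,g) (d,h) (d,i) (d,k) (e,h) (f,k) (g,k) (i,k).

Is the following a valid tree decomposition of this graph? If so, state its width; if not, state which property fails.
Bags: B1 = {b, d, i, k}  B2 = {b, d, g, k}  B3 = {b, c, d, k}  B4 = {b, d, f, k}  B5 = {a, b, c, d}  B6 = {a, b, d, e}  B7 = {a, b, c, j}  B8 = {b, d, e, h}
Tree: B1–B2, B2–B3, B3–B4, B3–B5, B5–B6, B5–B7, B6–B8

Yes; width 3.

Checking the three conditions: (i) the bags cover all of {a, b, c, d, e, f, g, h, i, j, k}; (ii) for each edge, some bag contains both endpoints; (iii) the bags containing any fixed vertex form a subtree. All hold, so the decomposition is valid with width 4 − 1 = 3.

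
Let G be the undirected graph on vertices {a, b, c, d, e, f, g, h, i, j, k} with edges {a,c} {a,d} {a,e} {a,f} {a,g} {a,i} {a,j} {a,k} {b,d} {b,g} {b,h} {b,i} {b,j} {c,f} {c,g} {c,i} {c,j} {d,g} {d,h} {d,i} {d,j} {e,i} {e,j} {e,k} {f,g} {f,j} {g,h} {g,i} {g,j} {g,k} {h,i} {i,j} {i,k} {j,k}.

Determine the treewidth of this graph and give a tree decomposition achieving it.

Treewidth 4.
Bags: B1 = {a, c, g, i, j}  B2 = {a, g, i, j, k}  B3 = {a, e, i, j, k}  B4 = {a, d, g, i, j}  B5 = {b, d, g, i, j}  B6 = {a, c, f, g, j}  B7 = {b, d, g, h, i}
Tree: B1–B2, B2–B3, B1–B4, B4–B5, B1–B6, B5–B7

Each bag holds 5 vertices, so the decomposition has width 4, which upper-bounds the treewidth. For the lower bound, the 5 vertices {a, c, f, g, j} are pairwise adjacent, and any tree decomposition puts a clique entirely inside one bag — forcing width ≥ 4. Combining the bounds, tw(G) = 4.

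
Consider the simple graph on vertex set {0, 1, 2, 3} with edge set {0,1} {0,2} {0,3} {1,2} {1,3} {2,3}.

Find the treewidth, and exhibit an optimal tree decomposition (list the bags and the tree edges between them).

Treewidth 3.
One optimal decomposition is:
Bags: B1 = {0, 1, 2, 3}
Tree: (single bag)

With just one bag of size 4, the width is 4 − 1 = 3, so tw(G) ≤ 3. Conversely, {0, 1, 2, 3} is a clique of size 4, and the vertices of any clique must share a bag in every tree decomposition; so some bag has ≥ 4 vertices and tw(G) ≥ 3. Therefore the treewidth is 3.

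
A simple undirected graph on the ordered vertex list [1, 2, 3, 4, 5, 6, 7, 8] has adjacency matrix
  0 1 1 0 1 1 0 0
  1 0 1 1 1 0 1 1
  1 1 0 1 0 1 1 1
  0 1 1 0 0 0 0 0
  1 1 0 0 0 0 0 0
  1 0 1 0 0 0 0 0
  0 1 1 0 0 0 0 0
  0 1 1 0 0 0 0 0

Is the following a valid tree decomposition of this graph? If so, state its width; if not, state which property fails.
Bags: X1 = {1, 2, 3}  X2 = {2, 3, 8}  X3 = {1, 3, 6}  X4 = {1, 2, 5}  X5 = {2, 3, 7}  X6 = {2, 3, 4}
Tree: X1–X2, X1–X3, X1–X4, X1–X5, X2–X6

Every vertex of G appears in some bag (union = {1, 2, 3, 4, 5, 6, 7, 8}); every edge is covered by a bag; and for each vertex v the set of bags containing v is connected in the bag tree. The decomposition is therefore valid. The largest bag has 3 vertices, so the width is 2.

Yes; width 2.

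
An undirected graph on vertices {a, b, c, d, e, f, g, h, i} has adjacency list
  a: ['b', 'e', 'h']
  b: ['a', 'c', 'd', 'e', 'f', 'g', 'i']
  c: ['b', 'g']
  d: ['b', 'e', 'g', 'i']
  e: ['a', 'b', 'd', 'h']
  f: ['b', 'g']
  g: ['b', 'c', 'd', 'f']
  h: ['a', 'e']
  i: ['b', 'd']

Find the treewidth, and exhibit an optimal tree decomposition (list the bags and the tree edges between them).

Treewidth 2.
One such decomposition:
Bags: B1 = {b, d, i}  B2 = {b, d, g}  B3 = {b, f, g}  B4 = {b, d, e}  B5 = {a, b, e}  B6 = {a, e, h}  B7 = {b, c, g}
Tree: B1–B2, B2–B3, B2–B4, B4–B5, B5–B6, B3–B7

Each bag holds 3 vertices, so the decomposition has width 2, which upper-bounds the treewidth. For the lower bound, the 3 vertices {a, e, h} are pairwise adjacent, and any tree decomposition puts a clique entirely inside one bag — forcing width ≥ 2. The upper and lower bounds meet at 2, so that is the treewidth.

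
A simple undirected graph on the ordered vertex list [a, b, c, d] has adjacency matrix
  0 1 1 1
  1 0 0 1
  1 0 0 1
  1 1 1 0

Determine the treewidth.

2

A width-2 tree decomposition is:
Bags: B1 = {a, b, d}  B2 = {a, c, d}
Tree: B1–B2
The largest bag has 3 vertices, giving width 2; this decomposition certifies tw(G) ≤ 2. For the lower bound, the 3 vertices {a, c, d} are pairwise adjacent, and any tree decomposition puts a clique entirely inside one bag — forcing width ≥ 2. The upper and lower bounds meet at 2, so that is the treewidth.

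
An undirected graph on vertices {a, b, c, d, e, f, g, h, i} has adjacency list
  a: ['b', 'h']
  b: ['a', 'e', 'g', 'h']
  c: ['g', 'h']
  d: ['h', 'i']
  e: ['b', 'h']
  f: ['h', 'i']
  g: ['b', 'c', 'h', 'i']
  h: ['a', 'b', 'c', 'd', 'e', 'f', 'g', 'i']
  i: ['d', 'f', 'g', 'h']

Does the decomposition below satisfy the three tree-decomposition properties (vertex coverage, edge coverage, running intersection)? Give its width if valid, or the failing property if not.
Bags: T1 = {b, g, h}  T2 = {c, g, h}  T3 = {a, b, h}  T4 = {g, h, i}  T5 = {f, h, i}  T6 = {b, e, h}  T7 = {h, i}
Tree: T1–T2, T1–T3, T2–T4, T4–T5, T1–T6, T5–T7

A tree decomposition must satisfy three properties: every vertex lies in some bag; for every edge, both endpoints lie together in some bag; and for every vertex, the bags containing it form a connected subtree. Here vertex d appears in no bag, so the decomposition is invalid.

No — vertex d appears in no bag.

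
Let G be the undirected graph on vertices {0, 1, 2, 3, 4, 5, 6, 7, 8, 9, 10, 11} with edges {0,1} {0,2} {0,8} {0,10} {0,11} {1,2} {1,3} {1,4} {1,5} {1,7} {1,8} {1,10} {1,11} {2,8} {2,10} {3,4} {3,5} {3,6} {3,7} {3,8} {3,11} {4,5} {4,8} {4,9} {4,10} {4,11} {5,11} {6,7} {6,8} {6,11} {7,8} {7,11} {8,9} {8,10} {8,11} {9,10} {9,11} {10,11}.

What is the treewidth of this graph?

A width-4 tree decomposition is:
Bags: B1 = {0, 1, 8, 10, 11}  B2 = {1, 4, 8, 10, 11}  B3 = {1, 3, 4, 8, 11}  B4 = {1, 3, 7, 8, 11}  B5 = {3, 6, 7, 8, 11}  B6 = {4, 8, 9, 10, 11}  B7 = {0, 1, 2, 8, 10}  B8 = {1, 3, 4, 5, 11}
Tree: B1–B2, B2–B3, B3–B4, B4–B5, B2–B6, B1–B7, B3–B8
Each bag holds 5 vertices, so the decomposition has width 4, which upper-bounds the treewidth. On the other hand G contains the 5-clique {0, 1, 2, 8, 10}. A clique must lie in a single bag of any decomposition, so no decomposition can have width below 4. The upper and lower bounds meet at 4, so that is the treewidth.

4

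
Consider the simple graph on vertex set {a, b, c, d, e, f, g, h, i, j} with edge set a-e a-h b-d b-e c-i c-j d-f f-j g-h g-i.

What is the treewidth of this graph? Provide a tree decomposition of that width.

Every bag has size at most 3, so the width is 3 − 1 = 2 and tw(G) ≤ 2. Since d–b–e–a–h–g–i–c–j–f–d is a cycle in G, G is not acyclic. Forests are exactly the graphs of treewidth ≤ 1, so tw(G) ≥ 2. The upper and lower bounds meet at 2, so that is the treewidth.

Treewidth 2.
One optimal decomposition is:
Bags: B1 = {b, d, e}  B2 = {a, d, e}  B3 = {a, d, h}  B4 = {d, g, h}  B5 = {d, g, i}  B6 = {c, d, i}  B7 = {c, d, j}  B8 = {d, f, j}
Tree: B1–B2, B2–B3, B3–B4, B4–B5, B5–B6, B6–B7, B7–B8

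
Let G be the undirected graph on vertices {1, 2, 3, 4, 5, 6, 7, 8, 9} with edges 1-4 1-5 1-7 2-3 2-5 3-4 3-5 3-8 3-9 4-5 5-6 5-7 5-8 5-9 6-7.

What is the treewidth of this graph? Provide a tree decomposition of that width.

The largest bag has 3 vertices, giving width 2; this decomposition certifies tw(G) ≤ 2. Conversely, {1, 4, 5} is a clique of size 3, and the vertices of any clique must share a bag in every tree decomposition; so some bag has ≥ 3 vertices and tw(G) ≥ 2. The upper and lower bounds meet at 2, so that is the treewidth.

Treewidth 2.
One optimal decomposition is:
Bags: B1 = {1, 4, 5}  B2 = {3, 4, 5}  B3 = {3, 5, 9}  B4 = {1, 5, 7}  B5 = {3, 5, 8}  B6 = {2, 3, 5}  B7 = {5, 6, 7}
Tree: B1–B2, B2–B3, B1–B4, B3–B5, B3–B6, B4–B7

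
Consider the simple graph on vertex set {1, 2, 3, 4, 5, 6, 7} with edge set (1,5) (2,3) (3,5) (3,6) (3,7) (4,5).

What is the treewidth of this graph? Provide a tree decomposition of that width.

The largest bag has 2 vertices, giving width 1; this decomposition certifies tw(G) ≤ 1. Since G has at least one edge (e.g. 6–3), it is not an edgeless graph, so tw(G) ≥ 1. Therefore the treewidth is 1.

Treewidth 1.
Bags: B1 = {3, 6}  B2 = {3, 5}  B3 = {4, 5}  B4 = {1, 5}  B5 = {2, 3}  B6 = {3, 7}
Tree: B1–B2, B2–B3, B2–B4, B2–B5, B5–B6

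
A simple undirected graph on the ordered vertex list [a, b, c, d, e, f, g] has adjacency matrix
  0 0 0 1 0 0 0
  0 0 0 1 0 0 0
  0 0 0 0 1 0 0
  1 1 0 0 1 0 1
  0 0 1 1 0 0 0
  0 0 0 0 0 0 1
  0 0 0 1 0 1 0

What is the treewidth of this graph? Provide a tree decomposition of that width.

Each bag holds 2 vertices, so the decomposition has width 1, which upper-bounds the treewidth. Since G has at least one edge (e.g. g–d), it is not an edgeless graph, so tw(G) ≥ 1. Combining the bounds, tw(G) = 1.

Treewidth 1.
One such decomposition:
Bags: B1 = {d, g}  B2 = {d, e}  B3 = {a, d}  B4 = {c, e}  B5 = {b, d}  B6 = {f, g}
Tree: B1–B2, B2–B3, B2–B4, B3–B5, B1–B6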